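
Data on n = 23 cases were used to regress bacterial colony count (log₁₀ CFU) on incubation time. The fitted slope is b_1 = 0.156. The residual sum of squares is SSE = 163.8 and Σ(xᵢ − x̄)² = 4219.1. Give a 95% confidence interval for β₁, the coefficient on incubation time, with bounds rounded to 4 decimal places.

(0.0666, 0.2454)

MSE = SSE/(n − 2) = 163.8/21 = 7.8.
SE(b_1) = √(MSE/Sₓₓ) = √(7.8/4219.1) = 0.0429969.
df = n − 2 = 21.
t* = t_{0.025, 21} = 2.079614.
Margin = t* × SE = 2.079614 × 0.0429969 = 0.089417.
CI: 0.156 ± 0.089417 → (0.0666, 0.2454).
With 95% confidence, each one-unit increase in incubation time is associated with a change of between 0.0666 and 0.2454 log₁₀ CFU in bacterial colony count.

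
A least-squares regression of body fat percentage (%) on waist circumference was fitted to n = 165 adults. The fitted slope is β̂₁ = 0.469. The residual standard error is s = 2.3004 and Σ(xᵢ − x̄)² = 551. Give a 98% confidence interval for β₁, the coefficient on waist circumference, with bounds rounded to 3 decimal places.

(0.239, 0.699)

SE(β̂₁) = s/√Sₓₓ = 2.3004/√551 = 0.0980003.
df = n − 2 = 163.
t* = t_{0.01, 163} = 2.349442.
Margin = t* × SE = 2.349442 × 0.0980003 = 0.23025.
CI: 0.469 ± 0.23025 → (0.239, 0.699).
With 98% confidence, each one-unit increase in waist circumference is associated with a change of between 0.239 and 0.699 % in body fat percentage.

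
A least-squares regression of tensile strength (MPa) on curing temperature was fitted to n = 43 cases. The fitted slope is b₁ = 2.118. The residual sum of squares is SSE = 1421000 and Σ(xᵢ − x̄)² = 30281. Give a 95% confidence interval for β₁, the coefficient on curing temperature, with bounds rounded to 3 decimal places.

MSE = SSE/(n − 2) = 1421000/41 = 34658.5.
SE(b₁) = √(MSE/Sₓₓ) = √(34658.5/30281) = 1.06984.
df = n − 2 = 41.
t* = t_{0.025, 41} = 2.019541.
Margin = t* × SE = 2.019541 × 1.06984 = 2.16059.
CI: 2.118 ± 2.16059 → (-0.043, 4.279).
With 95% confidence, each one-unit increase in curing temperature is associated with a change of between -0.043 and 4.279 MPa in tensile strength.

(-0.043, 4.279)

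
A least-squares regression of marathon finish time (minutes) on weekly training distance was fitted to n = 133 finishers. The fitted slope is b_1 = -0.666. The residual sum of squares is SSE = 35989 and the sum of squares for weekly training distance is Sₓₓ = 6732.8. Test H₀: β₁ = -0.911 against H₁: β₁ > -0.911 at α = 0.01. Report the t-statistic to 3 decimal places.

MSE = SSE/(n − 2) = 35989/131 = 274.725.
SE(b_1) = √(MSE/Sₓₓ) = √(274.725/6732.8) = 0.202.
t = (-0.666 − (-0.911)) / 0.202 = 1.213.
df = n − 2 = 131.
One-sided p ≈ 0.1137, which is ≥ 0.01, so fail to reject H₀.
The data do not give significant evidence that the true slope on weekly training distance exceeds -0.911 minutes per unit.

t = 1.213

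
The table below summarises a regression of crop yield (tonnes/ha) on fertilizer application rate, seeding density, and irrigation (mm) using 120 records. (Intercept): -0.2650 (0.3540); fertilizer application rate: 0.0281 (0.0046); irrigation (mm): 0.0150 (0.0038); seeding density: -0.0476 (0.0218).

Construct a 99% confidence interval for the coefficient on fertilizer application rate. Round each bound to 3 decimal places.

Read off: b = 0.0281, SE = 0.0046 for fertilizer application rate.
df = n − k − 1 = 120 − 3 − 1 = 116.
t* = t_{0.005, 116} = 2.618878.
Margin = t* × SE = 2.618878 × 0.0046 = 0.01205.
CI: 0.0281 ± 0.01205 → (0.016, 0.040).

(0.016, 0.040)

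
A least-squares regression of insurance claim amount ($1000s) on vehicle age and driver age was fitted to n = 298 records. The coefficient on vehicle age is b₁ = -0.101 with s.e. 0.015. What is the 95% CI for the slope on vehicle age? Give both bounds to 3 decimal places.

(-0.131, -0.071)

df = n − k − 1 = 298 − 2 − 1 = 295.
t* = t_{0.025, 295} = 1.968038.
Margin = t* × SE = 1.968038 × 0.015 = 0.02952.
CI: -0.101 ± 0.02952 → (-0.131, -0.071).
With 95% confidence, each one-unit increase in vehicle age is associated with a change of between -0.131 and -0.071 $1000s in insurance claim amount, holding the other predictors fixed.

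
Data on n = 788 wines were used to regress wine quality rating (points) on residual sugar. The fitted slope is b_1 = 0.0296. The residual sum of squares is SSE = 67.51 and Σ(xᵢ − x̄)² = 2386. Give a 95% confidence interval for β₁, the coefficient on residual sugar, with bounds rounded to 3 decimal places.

MSE = SSE/(n − 2) = 67.51/786 = 0.0858906.
SE(b_1) = √(MSE/Sₓₓ) = √(0.0858906/2386) = 0.00599981.
df = n − 2 = 786.
t* = t_{0.025, 786} = 1.962987.
Margin = t* × SE = 1.962987 × 0.00599981 = 0.01178.
CI: 0.0296 ± 0.01178 → (0.018, 0.041).
With 95% confidence, each one-unit increase in residual sugar is associated with a change of between 0.018 and 0.041 points in wine quality rating.

(0.018, 0.041)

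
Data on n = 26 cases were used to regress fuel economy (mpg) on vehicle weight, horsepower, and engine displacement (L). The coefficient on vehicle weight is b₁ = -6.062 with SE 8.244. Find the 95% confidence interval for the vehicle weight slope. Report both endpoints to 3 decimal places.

df = n − k − 1 = 26 − 3 − 1 = 22.
t* = t_{0.025, 22} = 2.073873.
Margin = t* × SE = 2.073873 × 8.244 = 17.09701.
CI: -6.062 ± 17.09701 → (-23.159, 11.035).
With 95% confidence, each one-unit increase in vehicle weight is associated with a change of between -23.159 and 11.035 mpg in fuel economy, holding the other predictors fixed.

(-23.159, 11.035)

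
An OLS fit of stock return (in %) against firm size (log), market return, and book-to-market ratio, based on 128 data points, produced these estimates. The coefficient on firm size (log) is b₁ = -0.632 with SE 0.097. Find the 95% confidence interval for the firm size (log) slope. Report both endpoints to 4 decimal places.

(-0.8240, -0.4400)

df = n − k − 1 = 128 − 3 − 1 = 124.
t* = t_{0.025, 124} = 1.97928.
Margin = t* × SE = 1.97928 × 0.097 = 0.191990.
CI: -0.632 ± 0.191990 → (-0.8240, -0.4400).
With 95% confidence, each one-unit increase in firm size (log) is associated with a change of between -0.8240 and -0.4400 % in stock return, holding the other predictors fixed.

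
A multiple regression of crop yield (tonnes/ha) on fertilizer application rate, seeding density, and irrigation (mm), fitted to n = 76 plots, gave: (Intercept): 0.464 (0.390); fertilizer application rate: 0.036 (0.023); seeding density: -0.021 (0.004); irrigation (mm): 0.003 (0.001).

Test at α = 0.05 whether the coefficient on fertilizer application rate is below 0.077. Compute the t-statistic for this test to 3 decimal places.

t = -1.783

Read off: b = 0.036, SE = 0.023 for fertilizer application rate.
H₀: β₁ = 0.077 vs H₁: β₁ < 0.077.
t = (0.036 − 0.077) / 0.023 = -1.783.
df = n − k − 1 = 76 − 3 − 1 = 72.
One-sided p ≈ 0.0394, which is < 0.05, so reject H₀.
There is evidence that the true slope on fertilizer application rate is below 0.077 tonnes/ha per unit, holding the other predictors fixed.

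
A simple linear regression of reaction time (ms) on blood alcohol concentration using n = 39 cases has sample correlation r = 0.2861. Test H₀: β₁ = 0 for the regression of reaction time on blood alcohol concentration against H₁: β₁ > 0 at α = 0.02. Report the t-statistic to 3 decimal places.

t = 1.816

t = r·√(n − 2)/√(1 − r²) = 0.2861·√37/√0.918147 = 1.816.
df = n − 2 = 37.
One-sided p ≈ 0.0387, which is ≥ 0.02, so fail to reject H₀.
The data do not give significant evidence of a linear association between blood alcohol concentration and reaction time.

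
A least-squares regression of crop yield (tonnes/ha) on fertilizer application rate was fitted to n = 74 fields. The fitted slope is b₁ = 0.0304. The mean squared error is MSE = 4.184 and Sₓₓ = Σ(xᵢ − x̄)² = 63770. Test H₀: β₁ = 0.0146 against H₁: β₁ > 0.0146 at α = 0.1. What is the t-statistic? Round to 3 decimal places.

SE(b₁) = √(MSE/Sₓₓ) = √(4.184/63770) = 0.00810005.
t = (0.0304 − 0.0146) / 0.00810005 = 1.951.
df = n − 2 = 72.
One-sided p ≈ 0.0275, which is < 0.1, so reject H₀.
There is evidence that the true slope on fertilizer application rate exceeds 0.0146 tonnes/ha per unit.

t = 1.951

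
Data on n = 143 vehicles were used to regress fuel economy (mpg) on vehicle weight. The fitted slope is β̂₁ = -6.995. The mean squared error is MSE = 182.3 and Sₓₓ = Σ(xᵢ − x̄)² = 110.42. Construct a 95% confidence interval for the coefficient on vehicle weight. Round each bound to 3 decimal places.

SE(β̂₁) = √(MSE/Sₓₓ) = √(182.3/110.42) = 1.2849.
df = n − 2 = 141.
t* = t_{0.025, 141} = 1.976931.
Margin = t* × SE = 1.976931 × 1.2849 = 2.54016.
CI: -6.995 ± 2.54016 → (-9.535, -4.455).
With 95% confidence, each one-unit increase in vehicle weight is associated with a change of between -9.535 and -4.455 mpg in fuel economy.

(-9.535, -4.455)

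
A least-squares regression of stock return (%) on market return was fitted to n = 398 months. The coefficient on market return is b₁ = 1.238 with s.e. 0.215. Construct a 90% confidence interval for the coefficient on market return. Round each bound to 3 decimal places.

df = n − 2 = 398 − 2 = 396.
t* = t_{0.05, 396} = 1.648711.
Margin = t* × SE = 1.648711 × 0.215 = 0.35447.
CI: 1.238 ± 0.35447 → (0.884, 1.592).
With 90% confidence, each one-unit increase in market return is associated with a change of between 0.884 and 1.592 % in stock return.

(0.884, 1.592)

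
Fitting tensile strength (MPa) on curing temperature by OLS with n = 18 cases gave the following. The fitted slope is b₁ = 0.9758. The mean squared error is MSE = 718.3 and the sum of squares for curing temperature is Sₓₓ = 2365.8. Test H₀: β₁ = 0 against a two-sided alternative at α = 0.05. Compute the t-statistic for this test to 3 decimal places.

t = 1.771

SE(b₁) = √(MSE/Sₓₓ) = √(718.3/2365.8) = 0.551016.
t = 0.9758 / 0.551016 = 1.771.
df = n − 2 = 16.
Two-sided p ≈ 0.0956, which is ≥ 0.05, so fail to reject H₀.
The data do not give significant evidence of an association between curing temperature and tensile strength.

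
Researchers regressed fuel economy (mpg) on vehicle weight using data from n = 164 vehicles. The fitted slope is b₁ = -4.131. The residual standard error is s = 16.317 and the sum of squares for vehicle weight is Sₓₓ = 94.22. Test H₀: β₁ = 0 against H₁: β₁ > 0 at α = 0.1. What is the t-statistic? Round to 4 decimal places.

t = -2.4575

SE(b₁) = s/√Sₓₓ = 16.317/√94.22 = 1.681.
t = -4.131 / 1.681 = -2.4575.
df = n − 2 = 162.
One-sided p ≈ 0.9925, which is ≥ 0.1, so fail to reject H₀.
The data do not give significant evidence that the true slope on vehicle weight is positive.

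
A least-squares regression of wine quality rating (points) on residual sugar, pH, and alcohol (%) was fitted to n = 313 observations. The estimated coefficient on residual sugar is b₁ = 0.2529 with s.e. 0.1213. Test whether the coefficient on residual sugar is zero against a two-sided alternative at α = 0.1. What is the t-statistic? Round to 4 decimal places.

t = 2.0849

H₀: β₁ = 0 vs H₁: β₁ ≠ 0.
t = (b₁ − β₁⁰)/SE = 0.2529 / 0.1213 = 2.0849.
df = n − k − 1 = 313 − 3 − 1 = 309.
Two-sided p ≈ 0.0379, which is < 0.1, so reject H₀.
There is evidence that residual sugar is associated with wine quality rating, holding the other predictors fixed.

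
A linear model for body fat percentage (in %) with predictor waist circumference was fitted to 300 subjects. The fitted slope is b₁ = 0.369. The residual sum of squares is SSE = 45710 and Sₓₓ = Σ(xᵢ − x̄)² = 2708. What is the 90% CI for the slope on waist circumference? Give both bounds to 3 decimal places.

(-0.024, 0.762)

MSE = SSE/(n − 2) = 45710/298 = 153.389.
SE(b₁) = √(MSE/Sₓₓ) = √(153.389/2708) = 0.237998.
df = n − 2 = 298.
t* = t_{0.05, 298} = 1.649983.
Margin = t* × SE = 1.649983 × 0.237998 = 0.39269.
CI: 0.369 ± 0.39269 → (-0.024, 0.762).
With 90% confidence, each one-unit increase in waist circumference is associated with a change of between -0.024 and 0.762 % in body fat percentage.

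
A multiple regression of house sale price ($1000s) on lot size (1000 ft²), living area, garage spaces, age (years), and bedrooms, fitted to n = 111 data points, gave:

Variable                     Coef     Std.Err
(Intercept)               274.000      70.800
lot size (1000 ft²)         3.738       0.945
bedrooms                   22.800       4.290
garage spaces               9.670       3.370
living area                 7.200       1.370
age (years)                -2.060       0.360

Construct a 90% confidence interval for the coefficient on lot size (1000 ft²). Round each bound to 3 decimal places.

Read off: b = 3.738, SE = 0.945 for lot size (1000 ft²).
df = n − k − 1 = 111 − 5 − 1 = 105.
t* = t_{0.05, 105} = 1.659495.
Margin = t* × SE = 1.659495 × 0.945 = 1.56822.
CI: 3.738 ± 1.56822 → (2.170, 5.306).

(2.170, 5.306)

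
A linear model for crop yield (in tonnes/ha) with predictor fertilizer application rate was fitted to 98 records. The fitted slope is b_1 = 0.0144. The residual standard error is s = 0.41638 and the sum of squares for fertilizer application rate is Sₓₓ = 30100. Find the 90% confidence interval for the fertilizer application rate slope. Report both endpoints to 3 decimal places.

SE(b_1) = s/√Sₓₓ = 0.41638/√30100 = 0.00239997.
df = n − 2 = 96.
t* = t_{0.05, 96} = 1.660881.
Margin = t* × SE = 1.660881 × 0.00239997 = 0.00399.
CI: 0.0144 ± 0.00399 → (0.010, 0.018).
With 90% confidence, each one-unit increase in fertilizer application rate is associated with a change of between 0.010 and 0.018 tonnes/ha in crop yield.

(0.010, 0.018)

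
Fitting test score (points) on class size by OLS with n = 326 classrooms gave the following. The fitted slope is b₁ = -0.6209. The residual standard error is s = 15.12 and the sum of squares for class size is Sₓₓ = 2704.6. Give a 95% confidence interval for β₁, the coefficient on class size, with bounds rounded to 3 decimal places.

(-1.193, -0.049)

SE(b₁) = s/√Sₓₓ = 15.12/√2704.6 = 0.290737.
df = n − 2 = 324.
t* = t_{0.025, 324} = 1.967313.
Margin = t* × SE = 1.967313 × 0.290737 = 0.57197.
CI: -0.6209 ± 0.57197 → (-1.193, -0.049).
With 95% confidence, each one-unit increase in class size is associated with a change of between -1.193 and -0.049 points in test score.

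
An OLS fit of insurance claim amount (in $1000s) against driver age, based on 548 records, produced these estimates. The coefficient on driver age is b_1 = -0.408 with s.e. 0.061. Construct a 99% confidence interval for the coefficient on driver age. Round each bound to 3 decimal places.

(-0.566, -0.250)

df = n − 2 = 548 − 2 = 546.
t* = t_{0.005, 546} = 2.584864.
Margin = t* × SE = 2.584864 × 0.061 = 0.15768.
CI: -0.408 ± 0.15768 → (-0.566, -0.250).
With 99% confidence, each one-unit increase in driver age is associated with a change of between -0.566 and -0.250 $1000s in insurance claim amount.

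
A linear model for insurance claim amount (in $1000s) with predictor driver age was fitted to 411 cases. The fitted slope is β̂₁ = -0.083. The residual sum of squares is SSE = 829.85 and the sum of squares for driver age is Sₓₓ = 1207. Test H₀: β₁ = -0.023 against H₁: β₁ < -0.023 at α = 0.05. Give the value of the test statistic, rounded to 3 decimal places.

t = -1.463

MSE = SSE/(n − 2) = 829.85/409 = 2.02897.
SE(β̂₁) = √(MSE/Sₓₓ) = √(2.02897/1207) = 0.0410001.
t = (-0.083 − (-0.023)) / 0.0410001 = -1.463.
df = n − 2 = 409.
One-sided p ≈ 0.0721, which is ≥ 0.05, so fail to reject H₀.
The data do not give significant evidence that the true slope on driver age is below -0.023 $1000s per unit.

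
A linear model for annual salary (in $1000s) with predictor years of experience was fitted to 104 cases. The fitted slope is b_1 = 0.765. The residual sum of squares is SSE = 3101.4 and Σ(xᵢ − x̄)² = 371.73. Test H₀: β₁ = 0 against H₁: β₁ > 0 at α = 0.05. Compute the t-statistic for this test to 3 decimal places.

MSE = SSE/(n − 2) = 3101.4/102 = 30.4059.
SE(b_1) = √(MSE/Sₓₓ) = √(30.4059/371.73) = 0.285999.
t = 0.765 / 0.285999 = 2.675.
df = n − 2 = 102.
One-sided p ≈ 0.0044, which is < 0.05, so reject H₀.
There is evidence that the true slope on years of experience is positive.

t = 2.675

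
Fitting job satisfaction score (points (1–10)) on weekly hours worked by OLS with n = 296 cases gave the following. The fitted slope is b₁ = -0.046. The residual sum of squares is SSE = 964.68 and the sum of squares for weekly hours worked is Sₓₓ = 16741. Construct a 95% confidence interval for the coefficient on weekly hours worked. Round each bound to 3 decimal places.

(-0.074, -0.018)

MSE = SSE/(n − 2) = 964.68/294 = 3.28122.
SE(b₁) = √(MSE/Sₓₓ) = √(3.28122/16741) = 0.014.
df = n − 2 = 294.
t* = t_{0.025, 294} = 1.968066.
Margin = t* × SE = 1.968066 × 0.014 = 0.02755.
CI: -0.046 ± 0.02755 → (-0.074, -0.018).
With 95% confidence, each one-unit increase in weekly hours worked is associated with a change of between -0.074 and -0.018 points (1–10) in job satisfaction score.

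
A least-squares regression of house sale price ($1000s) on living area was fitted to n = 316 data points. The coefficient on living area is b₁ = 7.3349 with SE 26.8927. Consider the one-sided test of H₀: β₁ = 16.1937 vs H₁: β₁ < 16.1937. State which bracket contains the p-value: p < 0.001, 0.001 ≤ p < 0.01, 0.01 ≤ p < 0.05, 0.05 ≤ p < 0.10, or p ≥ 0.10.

t = (7.3349 − 16.1937) / 26.8927 = -0.329.
df = n − 2 = 316 − 2 = 314.
One-sided p = P(T_{314} < t) ≈ 0.3710.
So p ≥ 0.10.

p ≥ 0.10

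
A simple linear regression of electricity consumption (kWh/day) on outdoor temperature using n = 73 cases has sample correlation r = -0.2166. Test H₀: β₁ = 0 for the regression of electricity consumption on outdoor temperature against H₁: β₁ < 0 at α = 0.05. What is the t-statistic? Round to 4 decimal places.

t = r·√(n − 2)/√(1 − r²) = -0.2166·√71/√0.953084 = -1.8695.
df = n − 2 = 71.
One-sided p ≈ 0.0328, which is < 0.05, so reject H₀.
There is evidence of a linear association between outdoor temperature and electricity consumption.

t = -1.8695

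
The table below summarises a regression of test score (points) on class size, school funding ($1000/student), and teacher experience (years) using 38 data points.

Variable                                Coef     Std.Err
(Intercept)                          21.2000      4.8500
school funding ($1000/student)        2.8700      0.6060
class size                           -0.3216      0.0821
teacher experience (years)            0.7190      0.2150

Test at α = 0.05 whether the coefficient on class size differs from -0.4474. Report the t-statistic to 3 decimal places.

Read off: b = -0.3216, SE = 0.0821 for class size.
H₀: β₁ = -0.4474 vs H₁: β₁ ≠ -0.4474.
t = (-0.3216 − (-0.4474)) / 0.0821 = 1.532.
df = n − k − 1 = 38 − 3 − 1 = 34.
Two-sided p ≈ 0.1347, which is ≥ 0.05, so fail to reject H₀.
The data are consistent with a true slope of -0.4474 points per unit of class size, holding the other predictors fixed.

t = 1.532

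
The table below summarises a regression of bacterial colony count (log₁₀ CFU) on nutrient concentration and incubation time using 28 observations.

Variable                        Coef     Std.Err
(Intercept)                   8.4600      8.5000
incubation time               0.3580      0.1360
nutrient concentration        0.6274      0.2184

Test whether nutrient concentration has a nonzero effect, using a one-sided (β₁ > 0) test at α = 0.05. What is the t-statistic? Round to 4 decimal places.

t = 2.8727

Read off: b = 0.6274, SE = 0.2184 for nutrient concentration.
H₀: β₁ = 0 vs H₁: β₁ > 0.
t = 0.6274 / 0.2184 = 2.8727.
df = n − k − 1 = 28 − 2 − 1 = 25.
One-sided p ≈ 0.0041, which is < 0.05, so reject H₀.
There is evidence that the true slope on nutrient concentration is positive, holding the other predictors fixed.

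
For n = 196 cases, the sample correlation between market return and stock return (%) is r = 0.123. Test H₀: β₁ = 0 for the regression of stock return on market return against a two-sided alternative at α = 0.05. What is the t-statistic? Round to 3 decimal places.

t = 1.726

t = r·√(n − 2)/√(1 − r²) = 0.123·√194/√0.984871 = 1.726.
df = n − 2 = 194.
Two-sided p ≈ 0.0859, which is ≥ 0.05, so fail to reject H₀.
The data do not give significant evidence of a linear association between market return and stock return.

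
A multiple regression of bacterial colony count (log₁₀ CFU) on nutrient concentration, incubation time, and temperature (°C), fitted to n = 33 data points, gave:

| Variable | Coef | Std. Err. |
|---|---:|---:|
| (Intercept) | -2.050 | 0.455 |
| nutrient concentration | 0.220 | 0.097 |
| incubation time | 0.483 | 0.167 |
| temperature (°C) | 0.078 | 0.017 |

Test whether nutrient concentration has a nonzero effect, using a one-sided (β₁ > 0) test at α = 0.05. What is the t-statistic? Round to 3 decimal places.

t = 2.268

Read off: b = 0.220, SE = 0.097 for nutrient concentration.
H₀: β₁ = 0 vs H₁: β₁ > 0.
t = 0.220 / 0.097 = 2.268.
df = n − k − 1 = 33 − 3 − 1 = 29.
One-sided p ≈ 0.0155, which is < 0.05, so reject H₀.
There is evidence that the true slope on nutrient concentration is positive, holding the other predictors fixed.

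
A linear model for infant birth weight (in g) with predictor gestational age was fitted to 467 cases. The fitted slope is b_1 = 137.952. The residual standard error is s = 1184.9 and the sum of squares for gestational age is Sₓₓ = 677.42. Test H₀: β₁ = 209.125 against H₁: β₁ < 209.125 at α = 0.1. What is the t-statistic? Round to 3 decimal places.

SE(b_1) = s/√Sₓₓ = 1184.9/√677.42 = 45.5253.
t = (137.952 − 209.125) / 45.5253 = -1.563.
df = n − 2 = 465.
One-sided p ≈ 0.0593, which is < 0.1, so reject H₀.
There is evidence that the true slope on gestational age is below 209.125 g per unit.

t = -1.563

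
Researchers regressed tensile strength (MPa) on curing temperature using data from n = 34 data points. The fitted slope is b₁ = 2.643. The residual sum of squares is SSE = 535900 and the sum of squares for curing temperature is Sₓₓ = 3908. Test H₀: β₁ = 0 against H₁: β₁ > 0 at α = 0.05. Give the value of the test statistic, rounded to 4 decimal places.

MSE = SSE/(n − 2) = 535900/32 = 16746.9.
SE(b₁) = √(MSE/Sₓₓ) = √(16746.9/3908) = 2.07009.
t = 2.643 / 2.07009 = 1.2768.
df = n − 2 = 32.
One-sided p ≈ 0.1054, which is ≥ 0.05, so fail to reject H₀.
The data do not give significant evidence that the true slope on curing temperature is positive.

t = 1.2768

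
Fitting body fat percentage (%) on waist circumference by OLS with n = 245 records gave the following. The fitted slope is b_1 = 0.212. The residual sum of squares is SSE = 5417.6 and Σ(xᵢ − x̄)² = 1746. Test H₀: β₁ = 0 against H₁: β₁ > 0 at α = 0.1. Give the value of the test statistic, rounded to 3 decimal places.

t = 1.876

MSE = SSE/(n − 2) = 5417.6/243 = 22.2947.
SE(b_1) = √(MSE/Sₓₓ) = √(22.2947/1746) = 0.113.
t = 0.212 / 0.113 = 1.876.
df = n − 2 = 243.
One-sided p ≈ 0.0309, which is < 0.1, so reject H₀.
There is evidence that the true slope on waist circumference is positive.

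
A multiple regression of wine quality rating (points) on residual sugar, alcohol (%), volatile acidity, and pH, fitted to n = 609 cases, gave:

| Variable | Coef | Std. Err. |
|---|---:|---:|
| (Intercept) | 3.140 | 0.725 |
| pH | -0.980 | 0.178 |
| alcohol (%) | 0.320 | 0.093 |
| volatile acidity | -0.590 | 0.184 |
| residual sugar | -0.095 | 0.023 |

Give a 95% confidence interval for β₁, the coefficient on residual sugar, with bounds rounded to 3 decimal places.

Read off: b = -0.095, SE = 0.023 for residual sugar.
df = n − k − 1 = 609 − 4 − 1 = 604.
t* = t_{0.025, 604} = 1.963899.
Margin = t* × SE = 1.963899 × 0.023 = 0.04517.
CI: -0.095 ± 0.04517 → (-0.140, -0.050).

(-0.140, -0.050)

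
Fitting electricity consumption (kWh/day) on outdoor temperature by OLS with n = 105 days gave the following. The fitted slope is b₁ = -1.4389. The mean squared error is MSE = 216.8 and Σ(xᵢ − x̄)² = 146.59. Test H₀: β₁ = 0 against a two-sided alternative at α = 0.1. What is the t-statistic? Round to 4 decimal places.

t = -1.1832

SE(b₁) = √(MSE/Sₓₓ) = √(216.8/146.59) = 1.21612.
t = -1.4389 / 1.21612 = -1.1832.
df = n − 2 = 103.
Two-sided p ≈ 0.2395, which is ≥ 0.1, so fail to reject H₀.
The data do not give significant evidence of an association between outdoor temperature and electricity consumption.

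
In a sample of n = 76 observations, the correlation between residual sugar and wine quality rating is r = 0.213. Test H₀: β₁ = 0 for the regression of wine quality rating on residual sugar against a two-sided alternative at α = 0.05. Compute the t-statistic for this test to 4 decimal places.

t = 1.8753

t = r·√(n − 2)/√(1 − r²) = 0.213·√74/√0.954631 = 1.8753.
df = n − 2 = 74.
Two-sided p ≈ 0.0647, which is ≥ 0.05, so fail to reject H₀.
The data do not give significant evidence of a linear association between residual sugar and wine quality rating.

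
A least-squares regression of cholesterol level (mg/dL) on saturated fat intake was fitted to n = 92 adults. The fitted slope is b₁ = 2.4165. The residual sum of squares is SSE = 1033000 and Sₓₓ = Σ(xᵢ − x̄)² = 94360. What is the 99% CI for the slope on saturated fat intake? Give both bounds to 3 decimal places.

MSE = SSE/(n − 2) = 1033000/90 = 11477.8.
SE(b₁) = √(MSE/Sₓₓ) = √(11477.8/94360) = 0.348767.
df = n − 2 = 90.
t* = t_{0.005, 90} = 2.631565.
Margin = t* × SE = 2.631565 × 0.348767 = 0.91780.
CI: 2.4165 ± 0.91780 → (1.499, 3.334).
With 99% confidence, each one-unit increase in saturated fat intake is associated with a change of between 1.499 and 3.334 mg/dL in cholesterol level.

(1.499, 3.334)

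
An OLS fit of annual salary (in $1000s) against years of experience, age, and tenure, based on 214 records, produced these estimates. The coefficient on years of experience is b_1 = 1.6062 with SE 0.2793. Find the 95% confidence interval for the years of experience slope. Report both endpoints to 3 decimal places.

df = n − k − 1 = 214 − 3 − 1 = 210.
t* = t_{0.025, 210} = 1.971325.
Margin = t* × SE = 1.971325 × 0.2793 = 0.55059.
CI: 1.6062 ± 0.55059 → (1.056, 2.157).
With 95% confidence, each one-unit increase in years of experience is associated with a change of between 1.056 and 2.157 $1000s in annual salary, holding the other predictors fixed.

(1.056, 2.157)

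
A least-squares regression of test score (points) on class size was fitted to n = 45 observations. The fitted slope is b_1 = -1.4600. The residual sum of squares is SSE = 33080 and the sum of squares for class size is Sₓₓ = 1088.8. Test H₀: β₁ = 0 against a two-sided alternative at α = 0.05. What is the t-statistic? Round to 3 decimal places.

t = -1.737

MSE = SSE/(n − 2) = 33080/43 = 769.302.
SE(b_1) = √(MSE/Sₓₓ) = √(769.302/1088.8) = 0.840571.
t = -1.4600 / 0.840571 = -1.737.
df = n − 2 = 43.
Two-sided p ≈ 0.0896, which is ≥ 0.05, so fail to reject H₀.
The data do not give significant evidence of an association between class size and test score.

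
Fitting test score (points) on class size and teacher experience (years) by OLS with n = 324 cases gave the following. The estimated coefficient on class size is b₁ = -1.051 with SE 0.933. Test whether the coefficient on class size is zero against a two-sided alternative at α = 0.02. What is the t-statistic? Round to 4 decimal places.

t = -1.1265

H₀: β₁ = 0 vs H₁: β₁ ≠ 0.
t = (b₁ − β₁⁰)/SE = -1.051 / 0.933 = -1.1265.
df = n − k − 1 = 324 − 2 − 1 = 321.
Two-sided p ≈ 0.2608, which is ≥ 0.02, so fail to reject H₀.
The data do not give significant evidence of an association between class size and test score, after adjusting for the other predictors.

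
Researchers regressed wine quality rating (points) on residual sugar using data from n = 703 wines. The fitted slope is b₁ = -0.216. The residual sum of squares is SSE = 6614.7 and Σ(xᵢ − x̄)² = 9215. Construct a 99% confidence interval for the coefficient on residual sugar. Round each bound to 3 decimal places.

(-0.299, -0.133)

MSE = SSE/(n − 2) = 6614.7/701 = 9.43609.
SE(b₁) = √(MSE/Sₓₓ) = √(9.43609/9215) = 0.0319999.
df = n − 2 = 701.
t* = t_{0.005, 701} = 2.582861.
Margin = t* × SE = 2.582861 × 0.0319999 = 0.08265.
CI: -0.216 ± 0.08265 → (-0.299, -0.133).
With 99% confidence, each one-unit increase in residual sugar is associated with a change of between -0.299 and -0.133 points in wine quality rating.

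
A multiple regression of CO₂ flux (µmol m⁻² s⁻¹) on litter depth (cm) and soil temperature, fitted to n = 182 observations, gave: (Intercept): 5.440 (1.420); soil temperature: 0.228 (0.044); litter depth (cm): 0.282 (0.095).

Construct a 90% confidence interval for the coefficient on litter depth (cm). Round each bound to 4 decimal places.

Read off: b = 0.282, SE = 0.095 for litter depth (cm).
df = n − k − 1 = 182 − 2 − 1 = 179.
t* = t_{0.05, 179} = 1.653411.
Margin = t* × SE = 1.653411 × 0.095 = 0.157074.
CI: 0.282 ± 0.157074 → (0.1249, 0.4391).

(0.1249, 0.4391)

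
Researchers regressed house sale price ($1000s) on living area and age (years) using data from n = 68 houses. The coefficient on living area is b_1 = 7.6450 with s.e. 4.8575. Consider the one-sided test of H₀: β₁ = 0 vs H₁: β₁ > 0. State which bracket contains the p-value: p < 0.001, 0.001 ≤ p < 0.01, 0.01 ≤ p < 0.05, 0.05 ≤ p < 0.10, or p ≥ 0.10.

t = 7.6450 / 4.8575 = 1.574.
df = n − k − 1 = 68 − 2 − 1 = 65.
One-sided p = P(T_{65} > t) ≈ 0.0602.
So 0.05 ≤ p < 0.10.

0.05 ≤ p < 0.10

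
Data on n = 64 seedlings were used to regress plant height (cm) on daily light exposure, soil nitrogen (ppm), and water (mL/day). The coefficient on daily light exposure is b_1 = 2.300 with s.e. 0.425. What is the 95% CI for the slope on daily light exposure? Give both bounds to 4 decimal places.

(1.4499, 3.1501)

df = n − k − 1 = 64 − 3 − 1 = 60.
t* = t_{0.025, 60} = 2.000298.
Margin = t* × SE = 2.000298 × 0.425 = 0.850127.
CI: 2.300 ± 0.850127 → (1.4499, 3.1501).
With 95% confidence, each one-unit increase in daily light exposure is associated with a change of between 1.4499 and 3.1501 cm in plant height, holding the other predictors fixed.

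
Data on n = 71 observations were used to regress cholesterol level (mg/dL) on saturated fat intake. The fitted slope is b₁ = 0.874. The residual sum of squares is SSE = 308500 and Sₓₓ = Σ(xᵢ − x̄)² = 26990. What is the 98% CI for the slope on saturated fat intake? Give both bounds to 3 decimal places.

(-0.095, 1.843)

MSE = SSE/(n − 2) = 308500/69 = 4471.01.
SE(b₁) = √(MSE/Sₓₓ) = √(4471.01/26990) = 0.407007.
df = n − 2 = 69.
t* = t_{0.01, 69} = 2.381615.
Margin = t* × SE = 2.381615 × 0.407007 = 0.96933.
CI: 0.874 ± 0.96933 → (-0.095, 1.843).
With 98% confidence, each one-unit increase in saturated fat intake is associated with a change of between -0.095 and 1.843 mg/dL in cholesterol level.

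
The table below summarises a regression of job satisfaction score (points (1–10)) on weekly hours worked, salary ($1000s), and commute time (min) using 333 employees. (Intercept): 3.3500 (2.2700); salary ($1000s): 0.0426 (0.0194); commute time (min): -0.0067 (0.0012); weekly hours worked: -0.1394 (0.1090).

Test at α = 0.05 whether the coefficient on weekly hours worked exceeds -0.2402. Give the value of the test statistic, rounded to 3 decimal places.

t = 0.925

Read off: b = -0.1394, SE = 0.1090 for weekly hours worked.
H₀: β₁ = -0.2402 vs H₁: β₁ > -0.2402.
t = (-0.1394 − (-0.2402)) / 0.1090 = 0.925.
df = n − k − 1 = 333 − 3 − 1 = 329.
One-sided p ≈ 0.1779, which is ≥ 0.05, so fail to reject H₀.
The data do not give significant evidence that the true slope on weekly hours worked exceeds -0.2402 points (1–10) per unit, holding the other predictors fixed.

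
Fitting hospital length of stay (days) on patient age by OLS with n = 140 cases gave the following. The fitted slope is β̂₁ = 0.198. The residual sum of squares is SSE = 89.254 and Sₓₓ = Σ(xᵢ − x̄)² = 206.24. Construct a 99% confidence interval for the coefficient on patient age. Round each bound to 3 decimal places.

MSE = SSE/(n − 2) = 89.254/138 = 0.646768.
SE(β̂₁) = √(MSE/Sₓₓ) = √(0.646768/206.24) = 0.056.
df = n − 2 = 138.
t* = t_{0.005, 138} = 2.611925.
Margin = t* × SE = 2.611925 × 0.056 = 0.14627.
CI: 0.198 ± 0.14627 → (0.052, 0.344).
With 99% confidence, each one-unit increase in patient age is associated with a change of between 0.052 and 0.344 days in hospital length of stay.

(0.052, 0.344)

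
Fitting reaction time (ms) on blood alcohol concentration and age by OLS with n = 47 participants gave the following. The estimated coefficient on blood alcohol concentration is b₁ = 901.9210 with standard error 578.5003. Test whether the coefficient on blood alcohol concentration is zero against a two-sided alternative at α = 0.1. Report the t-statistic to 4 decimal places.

H₀: β₁ = 0 vs H₁: β₁ ≠ 0.
t = (b₁ − β₁⁰)/SE = 901.9210 / 578.5003 = 1.5591.
df = n − k − 1 = 47 − 2 − 1 = 44.
Two-sided p ≈ 0.1261, which is ≥ 0.1, so fail to reject H₀.
The data do not give significant evidence of an association between blood alcohol concentration and reaction time, after adjusting for the other predictors.

t = 1.5591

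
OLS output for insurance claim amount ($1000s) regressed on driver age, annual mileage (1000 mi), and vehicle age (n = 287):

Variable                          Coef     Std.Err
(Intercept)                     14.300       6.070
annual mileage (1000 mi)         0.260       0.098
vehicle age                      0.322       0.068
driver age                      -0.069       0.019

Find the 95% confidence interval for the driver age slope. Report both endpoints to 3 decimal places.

Read off: b = -0.069, SE = 0.019 for driver age.
df = n − k − 1 = 287 − 3 − 1 = 283.
t* = t_{0.025, 283} = 1.968382.
Margin = t* × SE = 1.968382 × 0.019 = 0.03740.
CI: -0.069 ± 0.03740 → (-0.106, -0.032).

(-0.106, -0.032)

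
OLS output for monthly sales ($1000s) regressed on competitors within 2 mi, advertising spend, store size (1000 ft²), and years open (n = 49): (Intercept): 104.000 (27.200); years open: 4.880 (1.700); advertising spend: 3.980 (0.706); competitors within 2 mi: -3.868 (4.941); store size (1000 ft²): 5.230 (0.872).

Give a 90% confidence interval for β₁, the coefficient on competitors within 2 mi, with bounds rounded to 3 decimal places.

(-12.170, 4.434)

Read off: b = -3.868, SE = 4.941 for competitors within 2 mi.
df = n − k − 1 = 49 − 4 − 1 = 44.
t* = t_{0.05, 44} = 1.68023.
Margin = t* × SE = 1.68023 × 4.941 = 8.30202.
CI: -3.868 ± 8.30202 → (-12.170, 4.434).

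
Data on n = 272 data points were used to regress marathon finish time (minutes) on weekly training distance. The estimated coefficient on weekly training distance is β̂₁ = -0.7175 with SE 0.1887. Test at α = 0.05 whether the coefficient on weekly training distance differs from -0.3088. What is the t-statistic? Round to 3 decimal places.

H₀: β₁ = -0.3088 vs H₁: β₁ ≠ -0.3088.
t = (β̂₁ − β₁⁰)/SE = (-0.7175 − (-0.3088)) / 0.1887 = -2.166.
df = n − 2 = 272 − 2 = 270.
Two-sided p ≈ 0.0312, which is < 0.05, so reject H₀.
There is evidence that the true slope on weekly training distance differs from -0.3088 minutes per unit.

t = -2.166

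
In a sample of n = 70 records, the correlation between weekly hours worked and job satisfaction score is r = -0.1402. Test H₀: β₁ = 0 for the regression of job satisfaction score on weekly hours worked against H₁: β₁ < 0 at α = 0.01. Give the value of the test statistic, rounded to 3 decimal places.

t = r·√(n − 2)/√(1 − r²) = -0.1402·√68/√0.980344 = -1.168.
df = n − 2 = 68.
One-sided p ≈ 0.1235, which is ≥ 0.01, so fail to reject H₀.
The data do not give significant evidence of a linear association between weekly hours worked and job satisfaction score.

t = -1.168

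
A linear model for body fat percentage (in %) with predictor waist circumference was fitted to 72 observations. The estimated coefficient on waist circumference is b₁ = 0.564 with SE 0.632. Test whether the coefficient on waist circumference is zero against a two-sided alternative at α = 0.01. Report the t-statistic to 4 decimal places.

t = 0.8924

H₀: β₁ = 0 vs H₁: β₁ ≠ 0.
t = (b₁ − β₁⁰)/SE = 0.564 / 0.632 = 0.8924.
df = n − 2 = 72 − 2 = 70.
Two-sided p ≈ 0.3752, which is ≥ 0.01, so fail to reject H₀.
The data do not give significant evidence of an association between waist circumference and body fat percentage.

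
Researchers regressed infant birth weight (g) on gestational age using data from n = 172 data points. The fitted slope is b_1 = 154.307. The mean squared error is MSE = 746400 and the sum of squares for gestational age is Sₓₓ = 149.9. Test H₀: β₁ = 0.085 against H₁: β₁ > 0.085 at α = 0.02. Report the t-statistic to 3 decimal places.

SE(b_1) = √(MSE/Sₓₓ) = √(746400/149.9) = 70.5643.
t = (154.307 − 0.085) / 70.5643 = 2.186.
df = n − 2 = 170.
One-sided p ≈ 0.0151, which is < 0.02, so reject H₀.
There is evidence that the true slope on gestational age exceeds 0.085 g per unit.

t = 2.186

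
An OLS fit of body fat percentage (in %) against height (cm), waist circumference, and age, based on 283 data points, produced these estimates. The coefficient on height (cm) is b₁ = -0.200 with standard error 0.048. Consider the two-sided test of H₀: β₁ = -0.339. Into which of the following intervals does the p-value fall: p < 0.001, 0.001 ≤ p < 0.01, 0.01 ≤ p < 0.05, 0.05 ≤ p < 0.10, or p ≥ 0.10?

t = (-0.200 − (-0.339)) / 0.048 = 2.896.
df = n − k − 1 = 283 − 3 − 1 = 279.
Two-sided p = 2·P(T_{279} > |t|) ≈ 0.0041.
So 0.001 ≤ p < 0.01.

0.001 ≤ p < 0.01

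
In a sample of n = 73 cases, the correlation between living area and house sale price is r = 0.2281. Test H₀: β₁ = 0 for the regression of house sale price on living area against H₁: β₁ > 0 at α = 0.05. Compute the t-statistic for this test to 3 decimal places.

t = r·√(n − 2)/√(1 − r²) = 0.2281·√71/√0.94797 = 1.974.
df = n − 2 = 71.
One-sided p ≈ 0.0261, which is < 0.05, so reject H₀.
There is evidence of a linear association between living area and house sale price.

t = 1.974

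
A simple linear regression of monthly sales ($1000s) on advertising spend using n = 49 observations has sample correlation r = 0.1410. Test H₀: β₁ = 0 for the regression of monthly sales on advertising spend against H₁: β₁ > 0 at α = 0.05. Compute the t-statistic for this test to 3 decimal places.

t = 0.976

t = r·√(n − 2)/√(1 − r²) = 0.1410·√47/√0.980119 = 0.976.
df = n − 2 = 47.
One-sided p ≈ 0.1669, which is ≥ 0.05, so fail to reject H₀.
The data do not give significant evidence of a linear association between advertising spend and monthly sales.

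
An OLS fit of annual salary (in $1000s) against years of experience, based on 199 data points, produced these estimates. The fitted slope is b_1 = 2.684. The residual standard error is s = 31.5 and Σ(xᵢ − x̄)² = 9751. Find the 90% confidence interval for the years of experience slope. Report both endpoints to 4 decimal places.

(2.1568, 3.2112)

SE(b_1) = s/√Sₓₓ = 31.5/√9751 = 0.318997.
df = n − 2 = 197.
t* = t_{0.05, 197} = 1.652625.
Margin = t* × SE = 1.652625 × 0.318997 = 0.527182.
CI: 2.684 ± 0.527182 → (2.1568, 3.2112).
With 90% confidence, each one-unit increase in years of experience is associated with a change of between 2.1568 and 3.2112 $1000s in annual salary.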